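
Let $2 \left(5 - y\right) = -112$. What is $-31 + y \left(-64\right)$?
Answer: $-3935$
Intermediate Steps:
$y = 61$ ($y = 5 - -56 = 5 + 56 = 61$)
$-31 + y \left(-64\right) = -31 + 61 \left(-64\right) = -31 - 3904 = -3935$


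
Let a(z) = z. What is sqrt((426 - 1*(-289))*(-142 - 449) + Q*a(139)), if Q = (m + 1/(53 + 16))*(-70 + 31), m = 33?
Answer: I*sqrt(318212843)/23 ≈ 775.59*I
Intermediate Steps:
Q = -29614/23 (Q = (33 + 1/(53 + 16))*(-70 + 31) = (33 + 1/69)*(-39) = (2278/69)*(-39) = -29614/23 ≈ -1287.6)
sqrt((426 - 1*(-289))*(-142 - 449) + Q*a(139)) = sqrt((426 - 1*(-289))*(-142 - 449) - 29614/23*139) = sqrt((426 + 289)*(-591) - 4116346/23) = sqrt(715*(-591) - 4116346/23) = sqrt(-422565 - 4116346/23) = sqrt(-13835341/23) = I*sqrt(318212843)/23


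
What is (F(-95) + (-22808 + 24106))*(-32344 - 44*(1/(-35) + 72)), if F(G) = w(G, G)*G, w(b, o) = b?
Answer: -12830208948/35 ≈ -3.6658e+8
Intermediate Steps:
F(G) = G**2 (F(G) = G*G = G**2)
(F(-95) + (-22808 + 24106))*(-32344 - 44*(1/(-35) + 72)) = ((-95)**2 + (-22808 + 24106))*(-32344 - 44*(1/(-35) + 72)) = (9025 + 1298)*(-32344 - 44*(-1/35 + 72)) = 10323*(-32344 - 44*2519/35) = 10323*(-32344 - 110836/35) = 10323*(-1242876/35) = -12830208948/35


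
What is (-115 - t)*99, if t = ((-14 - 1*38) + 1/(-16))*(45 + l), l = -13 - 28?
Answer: 36927/4 ≈ 9231.8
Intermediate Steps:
l = -41
t = -833/4 (t = ((-14 - 1*38) + 1/(-16))*(45 - 41) = ((-14 - 38) - 1/16)*4 = (-52 - 1/16)*4 = -833/16*4 = -833/4 ≈ -208.25)
(-115 - t)*99 = (-115 - 1*(-833/4))*99 = (-115 + 833/4)*99 = (373/4)*99 = 36927/4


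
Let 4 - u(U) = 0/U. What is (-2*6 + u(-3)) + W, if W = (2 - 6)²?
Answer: 8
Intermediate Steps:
u(U) = 4 (u(U) = 4 - 0/U = 4 - 1*0 = 4 + 0 = 4)
W = 16 (W = (-4)² = 16)
(-2*6 + u(-3)) + W = (-2*6 + 4) + 16 = (-12 + 4) + 16 = -8 + 16 = 8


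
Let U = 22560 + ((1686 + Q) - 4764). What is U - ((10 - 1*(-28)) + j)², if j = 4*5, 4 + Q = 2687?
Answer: 18801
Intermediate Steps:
Q = 2683 (Q = -4 + 2687 = 2683)
j = 20
U = 22165 (U = 22560 + ((1686 + 2683) - 4764) = 22560 + (4369 - 4764) = 22560 - 395 = 22165)
U - ((10 - 1*(-28)) + j)² = 22165 - ((10 - 1*(-28)) + 20)² = 22165 - ((10 + 28) + 20)² = 22165 - (38 + 20)² = 22165 - 1*58² = 22165 - 1*3364 = 22165 - 3364 = 18801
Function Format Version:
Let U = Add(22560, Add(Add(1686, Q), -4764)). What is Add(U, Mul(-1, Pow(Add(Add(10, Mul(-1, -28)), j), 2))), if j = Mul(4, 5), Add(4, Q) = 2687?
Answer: 18801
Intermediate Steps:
Q = 2683 (Q = Add(-4, 2687) = 2683)
j = 20
U = 22165 (U = Add(22560, Add(Add(1686, 2683), -4764)) = Add(22560, Add(4369, -4764)) = Add(22560, -395) = 22165)
Add(U, Mul(-1, Pow(Add(Add(10, Mul(-1, -28)), j), 2))) = Add(22165, Mul(-1, Pow(Add(Add(10, Mul(-1, -28)), 20), 2))) = Add(22165, Mul(-1, Pow(Add(Add(10, 28), 20), 2))) = Add(22165, Mul(-1, Pow(Add(38, 20), 2))) = Add(22165, Mul(-1, Pow(58, 2))) = Add(22165, Mul(-1, 3364)) = Add(22165, -3364) = 18801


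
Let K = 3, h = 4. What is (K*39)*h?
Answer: 468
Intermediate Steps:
(K*39)*h = (3*39)*4 = 117*4 = 468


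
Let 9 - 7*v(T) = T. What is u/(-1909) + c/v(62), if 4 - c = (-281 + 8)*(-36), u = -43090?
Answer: 133561882/101177 ≈ 1320.1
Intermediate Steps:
v(T) = 9/7 - T/7
c = -9824 (c = 4 - (-281 + 8)*(-36) = 4 - (-273)*(-36) = 4 - 1*9828 = 4 - 9828 = -9824)
u/(-1909) + c/v(62) = -43090/(-1909) - 9824/(9/7 - 1/7*62) = -43090*(-1/1909) - 9824/(9/7 - 62/7) = 43090/1909 - 9824/(-53/7) = 43090/1909 - 9824*(-7/53) = 43090/1909 + 68768/53 = 133561882/101177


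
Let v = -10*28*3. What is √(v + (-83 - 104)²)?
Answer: √34129 ≈ 184.74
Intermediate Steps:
v = -840 (v = -280*3 = -840)
√(v + (-83 - 104)²) = √(-840 + (-83 - 104)²) = √(-840 + (-187)²) = √(-840 + 34969) = √34129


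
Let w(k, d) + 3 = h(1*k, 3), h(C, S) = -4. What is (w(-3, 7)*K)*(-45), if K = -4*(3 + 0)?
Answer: -3780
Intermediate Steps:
w(k, d) = -7 (w(k, d) = -3 - 4 = -7)
K = -12 (K = -4*3 = -12)
(w(-3, 7)*K)*(-45) = -7*(-12)*(-45) = 84*(-45) = -3780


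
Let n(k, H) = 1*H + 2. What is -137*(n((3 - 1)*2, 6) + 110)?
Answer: -16166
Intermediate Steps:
n(k, H) = 2 + H (n(k, H) = H + 2 = 2 + H)
-137*(n((3 - 1)*2, 6) + 110) = -137*((2 + 6) + 110) = -137*(8 + 110) = -137*118 = -16166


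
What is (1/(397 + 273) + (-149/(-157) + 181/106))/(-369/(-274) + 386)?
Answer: 2030203822/295849452155 ≈ 0.0068623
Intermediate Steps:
(1/(397 + 273) + (-149/(-157) + 181/106))/(-369/(-274) + 386) = (1/670 + (-149*(-1/157) + 181*(1/106)))/(-369*(-1/274) + 386) = (1/670 + (149/157 + 181/106))/(369/274 + 386) = (1/670 + 44211/16642)/(106133/274) = (7409503/2787535)*(274/106133) = 2030203822/295849452155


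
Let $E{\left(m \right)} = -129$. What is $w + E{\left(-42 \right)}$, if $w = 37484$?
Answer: $37355$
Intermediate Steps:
$w + E{\left(-42 \right)} = 37484 - 129 = 37355$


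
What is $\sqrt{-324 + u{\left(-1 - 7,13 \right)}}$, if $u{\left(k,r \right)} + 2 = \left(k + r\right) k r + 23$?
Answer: $i \sqrt{823} \approx 28.688 i$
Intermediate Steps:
$u{\left(k,r \right)} = 21 + k r \left(k + r\right)$ ($u{\left(k,r \right)} = -2 + \left(\left(k + r\right) k r + 23\right) = -2 + \left(k \left(k + r\right) r + 23\right) = -2 + \left(k r \left(k + r\right) + 23\right) = -2 + \left(23 + k r \left(k + r\right)\right) = 21 + k r \left(k + r\right)$)
$\sqrt{-324 + u{\left(-1 - 7,13 \right)}} = \sqrt{-324 + \left(21 + \left(-1 - 7\right) 13^{2} + 13 \left(-1 - 7\right)^{2}\right)} = \sqrt{-324 + \left(21 - 1352 + 13 \left(-8\right)^{2}\right)} = \sqrt{-324 + \left(21 - 1352 + 13 \cdot 64\right)} = \sqrt{-324 + \left(21 - 1352 + 832\right)} = \sqrt{-324 - 499} = \sqrt{-823} = i \sqrt{823}$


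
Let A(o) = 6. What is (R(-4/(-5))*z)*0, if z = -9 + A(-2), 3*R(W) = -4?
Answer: 0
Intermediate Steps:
R(W) = -4/3 (R(W) = (⅓)*(-4) = -4/3)
z = -3 (z = -9 + 6 = -3)
(R(-4/(-5))*z)*0 = -4/3*(-3)*0 = 4*0 = 0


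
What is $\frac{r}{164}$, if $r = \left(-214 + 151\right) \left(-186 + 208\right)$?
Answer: $- \frac{693}{82} \approx -8.4512$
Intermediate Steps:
$r = -1386$ ($r = \left(-63\right) 22 = -1386$)
$\frac{r}{164} = - \frac{1386}{164} = \left(-1386\right) \frac{1}{164} = - \frac{693}{82}$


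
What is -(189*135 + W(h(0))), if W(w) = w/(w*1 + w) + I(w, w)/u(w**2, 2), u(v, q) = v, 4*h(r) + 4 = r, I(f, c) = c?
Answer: -51029/2 ≈ -25515.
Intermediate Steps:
h(r) = -1 + r/4
W(w) = 1/2 + 1/w (W(w) = w/(w*1 + w) + w/(w**2) = w/(w + w) + w/w**2 = w/((2*w)) + 1/w = w*(1/(2*w)) + 1/w = 1/2 + 1/w)
-(189*135 + W(h(0))) = -(189*135 + (2 + (-1 + (1/4)*0))/(2*(-1 + (1/4)*0))) = -(25515 + (2 + (-1 + 0))/(2*(-1 + 0))) = -(25515 + (1/2)*(2 - 1)/(-1)) = -(25515 + (1/2)*(-1)*1) = -(25515 - 1/2) = -1*51029/2 = -51029/2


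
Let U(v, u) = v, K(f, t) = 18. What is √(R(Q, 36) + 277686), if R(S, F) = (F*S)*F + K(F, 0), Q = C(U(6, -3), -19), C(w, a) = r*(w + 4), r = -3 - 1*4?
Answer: 42*√106 ≈ 432.42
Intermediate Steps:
r = -7 (r = -3 - 4 = -7)
C(w, a) = -28 - 7*w (C(w, a) = -7*(w + 4) = -7*(4 + w) = -28 - 7*w)
Q = -70 (Q = -28 - 7*6 = -28 - 42 = -70)
R(S, F) = 18 + S*F² (R(S, F) = (F*S)*F + 18 = S*F² + 18 = 18 + S*F²)
√(R(Q, 36) + 277686) = √((18 - 70*36²) + 277686) = √((18 - 70*1296) + 277686) = √((18 - 90720) + 277686) = √(-90702 + 277686) = √186984 = 42*√106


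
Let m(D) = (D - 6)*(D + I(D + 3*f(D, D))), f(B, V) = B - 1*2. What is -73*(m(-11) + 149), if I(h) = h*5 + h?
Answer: -396828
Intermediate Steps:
f(B, V) = -2 + B (f(B, V) = B - 2 = -2 + B)
I(h) = 6*h (I(h) = 5*h + h = 6*h)
m(D) = (-36 + 25*D)*(-6 + D) (m(D) = (D - 6)*(D + 6*(D + 3*(-2 + D))) = (-6 + D)*(D + 6*(D + (-6 + 3*D))) = (-6 + D)*(D + 6*(-6 + 4*D)) = (-6 + D)*(D + (-36 + 24*D)) = (-6 + D)*(-36 + 25*D) = (-36 + 25*D)*(-6 + D))
-73*(m(-11) + 149) = -73*((216 - 186*(-11) + 25*(-11)²) + 149) = -73*((216 + 2046 + 25*121) + 149) = -73*((216 + 2046 + 3025) + 149) = -73*(5287 + 149) = -73*5436 = -396828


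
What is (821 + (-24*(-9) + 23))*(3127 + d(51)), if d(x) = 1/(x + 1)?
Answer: 43090325/13 ≈ 3.3146e+6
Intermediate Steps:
d(x) = 1/(1 + x)
(821 + (-24*(-9) + 23))*(3127 + d(51)) = (821 + (-24*(-9) + 23))*(3127 + 1/(1 + 51)) = (821 + (216 + 23))*(3127 + 1/52) = (821 + 239)*(3127 + 1/52) = 1060*(162605/52) = 43090325/13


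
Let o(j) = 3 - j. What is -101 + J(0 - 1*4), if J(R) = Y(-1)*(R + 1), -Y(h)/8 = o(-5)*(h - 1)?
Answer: -485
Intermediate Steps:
Y(h) = 64 - 64*h (Y(h) = -8*(3 - 1*(-5))*(h - 1) = -8*(3 + 5)*(-1 + h) = -64*(-1 + h) = -8*(-8 + 8*h) = 64 - 64*h)
J(R) = 128 + 128*R (J(R) = (64 - 64*(-1))*(R + 1) = (64 + 64)*(1 + R) = 128*(1 + R) = 128 + 128*R)
-101 + J(0 - 1*4) = -101 + (128 + 128*(0 - 1*4)) = -101 + (128 + 128*(0 - 4)) = -101 + (128 + 128*(-4)) = -101 + (128 - 512) = -101 - 384 = -485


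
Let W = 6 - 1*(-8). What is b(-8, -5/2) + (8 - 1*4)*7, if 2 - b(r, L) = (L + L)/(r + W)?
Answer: 185/6 ≈ 30.833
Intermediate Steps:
W = 14 (W = 6 + 8 = 14)
b(r, L) = 2 - 2*L/(14 + r) (b(r, L) = 2 - (L + L)/(r + 14) = 2 - 2*L/(14 + r))
b(-8, -5/2) + (8 - 1*4)*7 = 2*(14 - 8 - (-5)/2)/(14 - 8) + (8 - 1*4)*7 = 2*(14 - 8 - (-5)/2)/6 + (8 - 4)*7 = 2*(1/6)*(14 - 8 - 1*(-5/2)) + 4*7 = 2*(1/6)*(14 - 8 + 5/2) + 28 = 2*(1/6)*(17/2) + 28 = 17/6 + 28 = 185/6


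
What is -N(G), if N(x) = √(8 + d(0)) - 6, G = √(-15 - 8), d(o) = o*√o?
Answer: 6 - 2*√2 ≈ 3.1716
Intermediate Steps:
d(o) = o^(3/2)
G = I*√23 (G = √(-23) = I*√23 ≈ 4.7958*I)
N(x) = -6 + 2*√2 (N(x) = √(8 + 0^(3/2)) - 6 = √(8 + 0) - 6 = √8 - 6 = 2*√2 - 6 = -6 + 2*√2)
-N(G) = -(-6 + 2*√2) = 6 - 2*√2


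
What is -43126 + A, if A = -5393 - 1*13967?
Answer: -62486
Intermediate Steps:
A = -19360 (A = -5393 - 13967 = -19360)
-43126 + A = -43126 - 19360 = -62486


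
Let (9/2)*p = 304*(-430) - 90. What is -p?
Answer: 261620/9 ≈ 29069.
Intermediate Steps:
p = -261620/9 (p = 2*(304*(-430) - 90)/9 = 2*(-130720 - 90)/9 = (2/9)*(-130810) = -261620/9 ≈ -29069.)
-p = -1*(-261620/9) = 261620/9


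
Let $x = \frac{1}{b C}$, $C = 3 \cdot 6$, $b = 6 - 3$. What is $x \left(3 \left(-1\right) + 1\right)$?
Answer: $- \frac{1}{27} \approx -0.037037$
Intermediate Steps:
$b = 3$
$C = 18$
$x = \frac{1}{54}$ ($x = \frac{1}{3 \cdot 18} = \frac{1}{54} \approx 0.018519$)
$x \left(3 \left(-1\right) + 1\right) = \frac{3 \left(-1\right) + 1}{54} = \frac{-3 + 1}{54} = \frac{1}{54} \left(-2\right) = - \frac{1}{27}$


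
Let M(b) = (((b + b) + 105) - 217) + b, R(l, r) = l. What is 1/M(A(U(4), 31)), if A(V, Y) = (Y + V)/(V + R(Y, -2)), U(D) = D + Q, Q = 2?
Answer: -1/109 ≈ -0.0091743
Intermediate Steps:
U(D) = 2 + D (U(D) = D + 2 = 2 + D)
A(V, Y) = 1 (A(V, Y) = (Y + V)/(V + Y) = (V + Y)/(V + Y) = 1)
M(b) = -112 + 3*b (M(b) = ((2*b + 105) - 217) + b = ((105 + 2*b) - 217) + b = (-112 + 2*b) + b = -112 + 3*b)
1/M(A(U(4), 31)) = 1/(-112 + 3*1) = 1/(-112 + 3) = 1/(-109) = -1/109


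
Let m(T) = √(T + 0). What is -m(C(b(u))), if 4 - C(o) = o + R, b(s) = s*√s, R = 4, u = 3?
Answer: -I*3^(¾) ≈ -2.2795*I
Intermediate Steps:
b(s) = s^(3/2)
C(o) = -o (C(o) = 4 - (o + 4) = 4 - (4 + o) = 4 + (-4 - o) = -o)
m(T) = √T
-m(C(b(u))) = -√(-3^(3/2)) = -√(-3*√3) = -I*3^(¾)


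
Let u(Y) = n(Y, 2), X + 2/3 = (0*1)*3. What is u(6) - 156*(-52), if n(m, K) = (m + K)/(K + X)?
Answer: 8118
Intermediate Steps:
X = -2/3 (X = -2/3 + (0*1)*3 = -2/3 + 0*3 = -2/3 + 0 = -2/3 ≈ -0.66667)
n(m, K) = (K + m)/(-2/3 + K) (n(m, K) = (m + K)/(K - 2/3) = (K + m)/(-2/3 + K))
u(Y) = 3/2 + 3*Y/4 (u(Y) = 3*(2 + Y)/(-2 + 3*2) = 3*(2 + Y)/(-2 + 6) = 3*(2 + Y)/4 = 3*(1/4)*(2 + Y) = 3/2 + 3*Y/4)
u(6) - 156*(-52) = (3/2 + (3/4)*6) - 156*(-52) = (3/2 + 9/2) + 8112 = 6 + 8112 = 8118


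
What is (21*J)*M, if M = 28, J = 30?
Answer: 17640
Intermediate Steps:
(21*J)*M = (21*30)*28 = 630*28 = 17640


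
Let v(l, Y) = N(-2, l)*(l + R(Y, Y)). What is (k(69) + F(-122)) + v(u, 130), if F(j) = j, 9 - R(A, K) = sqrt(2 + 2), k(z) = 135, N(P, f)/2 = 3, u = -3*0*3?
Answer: 55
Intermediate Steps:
u = 0 (u = 0*3 = 0)
N(P, f) = 6 (N(P, f) = 2*3 = 6)
R(A, K) = 7 (R(A, K) = 9 - sqrt(2 + 2) = 9 - sqrt(4) = 9 - 1*2 = 9 - 2 = 7)
v(l, Y) = 42 + 6*l (v(l, Y) = 6*(l + 7) = 6*(7 + l) = 42 + 6*l)
(k(69) + F(-122)) + v(u, 130) = (135 - 122) + (42 + 6*0) = 13 + (42 + 0) = 13 + 42 = 55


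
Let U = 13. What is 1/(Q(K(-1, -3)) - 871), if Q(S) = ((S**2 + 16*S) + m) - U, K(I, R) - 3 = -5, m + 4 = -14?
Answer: -1/930 ≈ -0.0010753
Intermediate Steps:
m = -18 (m = -4 - 14 = -18)
K(I, R) = -2 (K(I, R) = 3 - 5 = -2)
Q(S) = -31 + S**2 + 16*S (Q(S) = ((S**2 + 16*S) - 18) - 1*13 = (-18 + S**2 + 16*S) - 13 = -31 + S**2 + 16*S)
1/(Q(K(-1, -3)) - 871) = 1/((-31 + (-2)**2 + 16*(-2)) - 871) = 1/((-31 + 4 - 32) - 871) = 1/(-59 - 871) = 1/(-930) = -1/930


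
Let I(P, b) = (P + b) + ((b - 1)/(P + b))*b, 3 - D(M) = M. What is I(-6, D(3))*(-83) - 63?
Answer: 435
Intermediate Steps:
D(M) = 3 - M
I(P, b) = P + b + b*(-1 + b)/(P + b) (I(P, b) = (P + b) + ((-1 + b)/(P + b))*b = (P + b) + b*(-1 + b)/(P + b) = P + b + b*(-1 + b)/(P + b))
I(-6, D(3))*(-83) - 63 = (((-6)² - (3 - 1*3) + 2*(3 - 1*3)² + 2*(-6)*(3 - 1*3))/(-6 + (3 - 1*3)))*(-83) - 63 = ((36 - (3 - 3) + 2*(3 - 3)² + 2*(-6)*(3 - 3))/(-6 + (3 - 3)))*(-83) - 63 = ((36 - 1*0 + 2*0² + 2*(-6)*0)/(-6 + 0))*(-83) - 63 = ((36 + 0 + 2*0 + 0)/(-6))*(-83) - 63 = -(36 + 0 + 0 + 0)/6*(-83) - 63 = -⅙*36*(-83) - 63 = -6*(-83) - 63 = 498 - 63 = 435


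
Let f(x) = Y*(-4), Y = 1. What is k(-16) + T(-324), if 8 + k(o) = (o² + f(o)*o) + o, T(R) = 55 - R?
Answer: 675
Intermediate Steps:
f(x) = -4 (f(x) = 1*(-4) = -4)
k(o) = -8 + o² - 3*o (k(o) = -8 + ((o² - 4*o) + o) = -8 + (o² - 3*o) = -8 + o² - 3*o)
k(-16) + T(-324) = (-8 + (-16)² - 3*(-16)) + (55 - 1*(-324)) = (-8 + 256 + 48) + (55 + 324) = 296 + 379 = 675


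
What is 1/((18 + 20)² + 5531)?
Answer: 1/6975 ≈ 0.00014337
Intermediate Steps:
1/((18 + 20)² + 5531) = 1/(38² + 5531) = 1/(1444 + 5531) = 1/6975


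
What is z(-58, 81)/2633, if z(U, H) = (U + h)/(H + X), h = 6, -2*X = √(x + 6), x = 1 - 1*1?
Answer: -2808/11514109 - 52*√6/34542327 ≈ -0.00024756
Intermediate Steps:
x = 0 (x = 1 - 1 = 0)
X = -√6/2 (X = -√(0 + 6)/2 = -√6/2 ≈ -1.2247)
z(U, H) = (6 + U)/(H - √6/2) (z(U, H) = (U + 6)/(H - √6/2) = (6 + U)/(H - √6/2))
z(-58, 81)/2633 = (2*(6 - 58)/(-√6 + 2*81))/2633 = (2*(-52)/(-√6 + 162))*(1/2633) = (2*(-52)/(162 - √6))*(1/2633) = -104/(162 - √6)*(1/2633) = -104/(2633*(162 - √6))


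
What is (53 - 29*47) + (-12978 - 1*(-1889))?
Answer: -12399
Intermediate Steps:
(53 - 29*47) + (-12978 - 1*(-1889)) = (53 - 1363) + (-12978 + 1889) = -1310 - 11089 = -12399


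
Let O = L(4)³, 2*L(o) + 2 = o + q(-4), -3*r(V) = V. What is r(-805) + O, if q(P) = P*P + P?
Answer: 1834/3 ≈ 611.33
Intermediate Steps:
q(P) = P + P² (q(P) = P² + P = P + P²)
r(V) = -V/3
L(o) = 5 + o/2 (L(o) = -1 + (o - 4*(1 - 4))/2 = -1 + (o - 4*(-3))/2 = -1 + (o + 12)/2 = -1 + (12 + o)/2 = -1 + (6 + o/2) = 5 + o/2)
O = 343 (O = (5 + (½)*4)³ = (5 + 2)³ = 7³ = 343)
r(-805) + O = -⅓*(-805) + 343 = 805/3 + 343 = 1834/3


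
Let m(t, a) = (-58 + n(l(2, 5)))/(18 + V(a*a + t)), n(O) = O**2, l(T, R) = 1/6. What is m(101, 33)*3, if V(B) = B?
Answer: -2087/14496 ≈ -0.14397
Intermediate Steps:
l(T, R) = 1/6
m(t, a) = -2087/(36*(18 + t + a**2)) (m(t, a) = (-58 + (1/6)**2)/(18 + (a*a + t)) = (-58 + 1/36)/(18 + (a**2 + t)) = -2087/(36*(18 + (t + a**2))) = -2087/(36*(18 + t + a**2)))
m(101, 33)*3 = -2087/(648 + 36*101 + 36*33**2)*3 = -2087/(648 + 3636 + 36*1089)*3 = -2087/(648 + 3636 + 39204)*3 = -2087/43488*3 = -2087/14496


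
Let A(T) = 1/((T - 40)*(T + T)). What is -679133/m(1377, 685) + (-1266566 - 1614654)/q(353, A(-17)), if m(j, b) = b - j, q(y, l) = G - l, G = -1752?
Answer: 6169905185261/2349600884 ≈ 2625.9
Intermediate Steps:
A(T) = 1/(2*T*(-40 + T)) (A(T) = 1/((-40 + T)*(2*T)) = 1/(2*T*(-40 + T)))
q(y, l) = -1752 - l
-679133/m(1377, 685) + (-1266566 - 1614654)/q(353, A(-17)) = -679133/(685 - 1*1377) + (-1266566 - 1614654)/(-1752 - 1/(2*(-17)*(-40 - 17))) = -679133/(685 - 1377) - 2881220/(-1752 - (-1)/(2*17*(-57))) = -679133/(-692) - 2881220/(-1752 - (-1)*(-1)/(2*17*57)) = -679133*(-1/692) - 2881220/(-1752 - 1*1/1938) = 679133/692 - 2881220/(-1752 - 1/1938) = 679133/692 - 2881220/(-3395377/1938) = 679133/692 - 2881220*(-1938/3395377) = 679133/692 + 5583804360/3395377 = 6169905185261/2349600884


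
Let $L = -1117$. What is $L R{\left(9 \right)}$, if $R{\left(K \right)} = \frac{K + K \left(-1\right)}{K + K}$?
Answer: $0$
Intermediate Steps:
$R{\left(K \right)} = 0$ ($R{\left(K \right)} = \frac{K - K}{2 K} = 0 \frac{1}{2 K} = 0$)
$L R{\left(9 \right)} = \left(-1117\right) 0 = 0$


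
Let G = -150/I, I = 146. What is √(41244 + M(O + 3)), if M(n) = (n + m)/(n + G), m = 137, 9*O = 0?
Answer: √1487339/6 ≈ 203.26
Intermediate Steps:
O = 0 (O = (⅑)*0 = 0)
G = -75/73 (G = -150/146 = -150*1/146 = -75/73 ≈ -1.0274)
M(n) = (137 + n)/(-75/73 + n) (M(n) = (n + 137)/(n - 75/73) = (137 + n)/(-75/73 + n))
√(41244 + M(O + 3)) = √(41244 + 73*(137 + (0 + 3))/(-75 + 73*(0 + 3))) = √(41244 + 73*(137 + 3)/(-75 + 73*3)) = √(41244 + 73*140/(-75 + 219)) = √(41244 + 73*140/144) = √(41244 + 73*(1/144)*140) = √(41244 + 2555/36) = √(1487339/36) = √1487339/6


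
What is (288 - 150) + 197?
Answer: 335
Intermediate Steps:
(288 - 150) + 197 = 138 + 197 = 335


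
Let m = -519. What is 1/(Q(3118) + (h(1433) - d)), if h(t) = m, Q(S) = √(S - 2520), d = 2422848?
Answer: -2423367/5872707616091 - √598/5872707616091 ≈ -4.1265e-7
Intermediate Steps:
Q(S) = √(-2520 + S)
h(t) = -519
1/(Q(3118) + (h(1433) - d)) = 1/(√(-2520 + 3118) + (-519 - 1*2422848)) = 1/(√598 + (-519 - 2422848)) = 1/(√598 - 2423367) = 1/(-2423367 + √598)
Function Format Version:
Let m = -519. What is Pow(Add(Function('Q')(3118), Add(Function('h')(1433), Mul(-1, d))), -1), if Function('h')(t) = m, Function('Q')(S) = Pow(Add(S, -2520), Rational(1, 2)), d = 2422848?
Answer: Add(Rational(-2423367, 5872707616091), Mul(Rational(-1, 5872707616091), Pow(598, Rational(1, 2)))) ≈ -4.1265e-7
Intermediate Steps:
Function('Q')(S) = Pow(Add(-2520, S), Rational(1, 2))
Function('h')(t) = -519
Pow(Add(Function('Q')(3118), Add(Function('h')(1433), Mul(-1, d))), -1) = Pow(Add(Pow(Add(-2520, 3118), Rational(1, 2)), Add(-519, Mul(-1, 2422848))), -1) = Pow(Add(Pow(598, Rational(1, 2)), Add(-519, -2422848)), -1) = Pow(Add(Pow(598, Rational(1, 2)), -2423367), -1) = Pow(Add(-2423367, Pow(598, Rational(1, 2))), -1)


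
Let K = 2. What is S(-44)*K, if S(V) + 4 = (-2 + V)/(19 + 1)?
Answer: -63/5 ≈ -12.600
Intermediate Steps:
S(V) = -41/10 + V/20 (S(V) = -4 + (-2 + V)/(19 + 1) = -4 + (-2 + V)/20 = -4 + (-2 + V)*(1/20) = -4 + (-⅒ + V/20) = -41/10 + V/20)
S(-44)*K = (-41/10 + (1/20)*(-44))*2 = (-41/10 - 11/5)*2 = -63/10*2 = -63/5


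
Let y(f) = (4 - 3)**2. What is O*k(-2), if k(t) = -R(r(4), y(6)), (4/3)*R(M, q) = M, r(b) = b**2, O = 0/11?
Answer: 0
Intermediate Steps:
y(f) = 1 (y(f) = 1**2 = 1)
O = 0 (O = 0*(1/11) = 0)
R(M, q) = 3*M/4
k(t) = -12 (k(t) = -3*4**2/4 = -3*16/4 = -1*12 = -12)
O*k(-2) = 0*(-12) = 0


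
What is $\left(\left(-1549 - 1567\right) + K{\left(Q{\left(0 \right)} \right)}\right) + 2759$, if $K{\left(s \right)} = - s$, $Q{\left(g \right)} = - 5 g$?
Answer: $-357$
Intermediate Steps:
$\left(\left(-1549 - 1567\right) + K{\left(Q{\left(0 \right)} \right)}\right) + 2759 = \left(\left(-1549 - 1567\right) - \left(-5\right) 0\right) + 2759 = \left(\left(-1549 - 1567\right) - 0\right) + 2759 = \left(-3116 + 0\right) + 2759 = -3116 + 2759 = -357$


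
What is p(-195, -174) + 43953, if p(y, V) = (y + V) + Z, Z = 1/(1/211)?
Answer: 43795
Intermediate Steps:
Z = 211 (Z = 1/(1/211) = 211)
p(y, V) = 211 + V + y (p(y, V) = (y + V) + 211 = (V + y) + 211 = 211 + V + y)
p(-195, -174) + 43953 = (211 - 174 - 195) + 43953 = -158 + 43953 = 43795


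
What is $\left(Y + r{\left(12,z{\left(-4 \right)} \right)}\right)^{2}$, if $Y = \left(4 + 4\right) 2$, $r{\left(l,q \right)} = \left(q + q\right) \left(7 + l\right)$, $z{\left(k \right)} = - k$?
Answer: $28224$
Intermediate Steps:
$r{\left(l,q \right)} = 2 q \left(7 + l\right)$
$Y = 16$ ($Y = 8 \cdot 2 = 16$)
$\left(Y + r{\left(12,z{\left(-4 \right)} \right)}\right)^{2} = \left(16 + 2 \left(\left(-1\right) \left(-4\right)\right) \left(7 + 12\right)\right)^{2} = \left(16 + 2 \cdot 4 \cdot 19\right)^{2} = \left(16 + 152\right)^{2} = 168^{2} = 28224$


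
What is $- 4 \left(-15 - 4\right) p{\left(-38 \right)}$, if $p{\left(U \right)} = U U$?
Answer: $109744$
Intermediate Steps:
$p{\left(U \right)} = U^{2}$
$- 4 \left(-15 - 4\right) p{\left(-38 \right)} = - 4 \left(-15 - 4\right) \left(-38\right)^{2} = \left(-4\right) \left(-19\right) 1444 = 76 \cdot 1444 = 109744$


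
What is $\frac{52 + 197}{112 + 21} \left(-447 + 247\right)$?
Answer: $- \frac{49800}{133} \approx -374.44$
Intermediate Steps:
$\frac{52 + 197}{112 + 21} \left(-447 + 247\right) = \frac{249}{133} \left(-200\right) = - \frac{49800}{133}$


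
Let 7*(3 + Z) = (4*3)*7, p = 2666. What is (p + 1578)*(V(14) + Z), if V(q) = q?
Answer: 97612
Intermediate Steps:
Z = 9 (Z = -3 + ((4*3)*7)/7 = -3 + (12*7)/7 = -3 + (1/7)*84 = -3 + 12 = 9)
(p + 1578)*(V(14) + Z) = (2666 + 1578)*(14 + 9) = 4244*23 = 97612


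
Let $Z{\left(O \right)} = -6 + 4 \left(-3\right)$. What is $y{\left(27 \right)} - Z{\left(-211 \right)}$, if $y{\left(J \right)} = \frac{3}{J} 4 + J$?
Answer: $\frac{409}{9} \approx 45.444$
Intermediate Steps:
$y{\left(J \right)} = J + \frac{12}{J}$ ($y{\left(J \right)} = \frac{12}{J} + J = J + \frac{12}{J}$)
$Z{\left(O \right)} = -18$ ($Z{\left(O \right)} = -6 - 12 = -18$)
$y{\left(27 \right)} - Z{\left(-211 \right)} = \left(27 + \frac{12}{27}\right) - -18 = \left(27 + 12 \cdot \frac{1}{27}\right) + 18 = \left(27 + \frac{4}{9}\right) + 18 = \frac{247}{9} + 18 = \frac{409}{9}$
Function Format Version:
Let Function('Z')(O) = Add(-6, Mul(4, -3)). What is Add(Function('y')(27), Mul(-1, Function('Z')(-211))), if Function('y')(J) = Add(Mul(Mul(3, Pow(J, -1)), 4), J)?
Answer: Rational(409, 9) ≈ 45.444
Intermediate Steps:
Function('y')(J) = Add(J, Mul(12, Pow(J, -1))) (Function('y')(J) = Add(Mul(12, Pow(J, -1)), J) = Add(J, Mul(12, Pow(J, -1))))
Function('Z')(O) = -18 (Function('Z')(O) = Add(-6, -12) = -18)
Add(Function('y')(27), Mul(-1, Function('Z')(-211))) = Add(Add(27, Mul(12, Pow(27, -1))), Mul(-1, -18)) = Add(Add(27, Mul(12, Rational(1, 27))), 18) = Add(Add(27, Rational(4, 9)), 18) = Add(Rational(247, 9), 18) = Rational(409, 9)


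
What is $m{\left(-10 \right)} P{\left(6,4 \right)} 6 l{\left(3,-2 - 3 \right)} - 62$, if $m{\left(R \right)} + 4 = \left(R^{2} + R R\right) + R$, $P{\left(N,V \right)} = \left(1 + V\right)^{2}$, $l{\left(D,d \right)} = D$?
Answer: $83638$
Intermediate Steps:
$m{\left(R \right)} = -4 + R + 2 R^{2}$ ($m{\left(R \right)} = -4 + \left(\left(R^{2} + R R\right) + R\right) = -4 + \left(\left(R^{2} + R^{2}\right) + R\right) = -4 + \left(2 R^{2} + R\right) = -4 + \left(R + 2 R^{2}\right) = -4 + R + 2 R^{2}$)
$m{\left(-10 \right)} P{\left(6,4 \right)} 6 l{\left(3,-2 - 3 \right)} - 62 = \left(-4 - 10 + 2 \left(-10\right)^{2}\right) \left(1 + 4\right)^{2} \cdot 6 \cdot 3 - 62 = \left(-4 - 10 + 2 \cdot 100\right) 5^{2} \cdot 6 \cdot 3 - 62 = \left(-4 - 10 + 200\right) 25 \cdot 6 \cdot 3 - 62 = 186 \cdot 150 \cdot 3 - 62 = 186 \cdot 450 - 62 = 83700 - 62 = 83638$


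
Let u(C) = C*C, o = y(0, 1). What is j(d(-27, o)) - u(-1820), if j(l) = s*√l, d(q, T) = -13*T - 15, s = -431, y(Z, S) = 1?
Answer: -3312400 - 862*I*√7 ≈ -3.3124e+6 - 2280.6*I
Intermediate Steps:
o = 1
d(q, T) = -15 - 13*T
u(C) = C²
j(l) = -431*√l
j(d(-27, o)) - u(-1820) = -431*√(-15 - 13*1) - 1*(-1820)² = -431*√(-15 - 13) - 1*3312400 = -862*I*√7 - 3312400 = -3312400 - 862*I*√7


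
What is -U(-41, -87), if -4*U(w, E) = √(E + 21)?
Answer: I*√66/4 ≈ 2.031*I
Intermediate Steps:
U(w, E) = -√(21 + E)/4 (U(w, E) = -√(E + 21)/4 = -√(21 + E)/4)
-U(-41, -87) = -(-1)*√(21 - 87)/4 = -(-1)*√(-66)/4 = -(-1)*I*√66/4 = I*√66/4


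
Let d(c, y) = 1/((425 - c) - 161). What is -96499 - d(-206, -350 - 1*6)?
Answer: -45354531/470 ≈ -96499.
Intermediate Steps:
d(c, y) = 1/(264 - c)
-96499 - d(-206, -350 - 1*6) = -96499 - (-1)/(-264 - 206) = -96499 - (-1)/(-470) = -96499 - (-1)*(-1)/470 = -96499 - 1*1/470 = -96499 - 1/470 = -45354531/470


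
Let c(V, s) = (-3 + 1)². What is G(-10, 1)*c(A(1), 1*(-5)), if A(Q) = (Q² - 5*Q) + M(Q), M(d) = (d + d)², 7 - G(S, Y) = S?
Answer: 68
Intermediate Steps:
G(S, Y) = 7 - S
M(d) = 4*d² (M(d) = (2*d)² = 4*d²)
A(Q) = -5*Q + 5*Q² (A(Q) = (Q² - 5*Q) + 4*Q² = -5*Q + 5*Q²)
c(V, s) = 4 (c(V, s) = (-2)² = 4)
G(-10, 1)*c(A(1), 1*(-5)) = (7 - 1*(-10))*4 = (7 + 10)*4 = 17*4 = 68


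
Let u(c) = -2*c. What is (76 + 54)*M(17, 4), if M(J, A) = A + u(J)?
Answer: -3900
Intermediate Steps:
M(J, A) = A - 2*J
(76 + 54)*M(17, 4) = (76 + 54)*(4 - 2*17) = 130*(4 - 34) = 130*(-30) = -3900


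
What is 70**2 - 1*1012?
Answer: 3888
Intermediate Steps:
70**2 - 1*1012 = 4900 - 1012 = 3888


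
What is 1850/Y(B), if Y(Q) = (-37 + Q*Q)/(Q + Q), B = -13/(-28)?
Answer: -1346800/28839 ≈ -46.701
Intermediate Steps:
B = 13/28 (B = -13*(-1/28) = 13/28 ≈ 0.46429)
Y(Q) = (-37 + Q²)/(2*Q) (Y(Q) = (-37 + Q²)/((2*Q)) = (-37 + Q²)*(1/(2*Q)) = (-37 + Q²)/(2*Q))
1850/Y(B) = 1850/(((-37 + (13/28)²)/(2*(13/28)))) = 1850/(((½)*(28/13)*(-37 + 169/784))) = 1850/(((½)*(28/13)*(-28839/784))) = 1850/(-28839/728) = 1850*(-728/28839) = -1346800/28839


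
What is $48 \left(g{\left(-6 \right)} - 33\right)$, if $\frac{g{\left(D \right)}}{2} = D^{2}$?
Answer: $1872$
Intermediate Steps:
$g{\left(D \right)} = 2 D^{2}$
$48 \left(g{\left(-6 \right)} - 33\right) = 48 \left(2 \left(-6\right)^{2} - 33\right) = 48 \left(2 \cdot 36 - 33\right) = 48 \left(72 - 33\right) = 48 \cdot 39 = 1872$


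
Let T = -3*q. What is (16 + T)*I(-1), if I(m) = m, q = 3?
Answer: -7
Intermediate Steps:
T = -9 (T = -3*3 = -9)
(16 + T)*I(-1) = (16 - 9)*(-1) = 7*(-1) = -7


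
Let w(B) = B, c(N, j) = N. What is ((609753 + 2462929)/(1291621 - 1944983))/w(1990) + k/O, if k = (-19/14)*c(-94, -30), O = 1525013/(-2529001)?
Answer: -1468190007925416701/6939825311912290 ≈ -211.56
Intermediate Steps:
O = -1525013/2529001 (O = 1525013*(-1/2529001) = -1525013/2529001 ≈ -0.60301)
k = 893/7 (k = (-19/14)*(-94) = ((1/14)*(-19))*(-94) = -19/14*(-94) = 893/7 ≈ 127.57)
((609753 + 2462929)/(1291621 - 1944983))/w(1990) + k/O = ((609753 + 2462929)/(1291621 - 1944983))/1990 + 893/(7*(-1525013/2529001)) = (3072682/(-653362))*(1/1990) + (893/7)*(-2529001/1525013) = (3072682*(-1/653362))*(1/1990) - 2258397893/10675091 = -1536341/326681*1/1990 - 2258397893/10675091 = -1536341/650095190 - 2258397893/10675091 = -1468190007925416701/6939825311912290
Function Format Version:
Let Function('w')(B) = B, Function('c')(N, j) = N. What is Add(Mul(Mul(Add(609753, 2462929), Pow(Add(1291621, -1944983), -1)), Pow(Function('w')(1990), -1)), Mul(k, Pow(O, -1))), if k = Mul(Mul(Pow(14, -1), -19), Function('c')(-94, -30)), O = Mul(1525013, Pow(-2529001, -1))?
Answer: Rational(-1468190007925416701, 6939825311912290) ≈ -211.56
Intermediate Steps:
O = Rational(-1525013, 2529001) (O = Mul(1525013, Rational(-1, 2529001)) = Rational(-1525013, 2529001) ≈ -0.60301)
k = Rational(893, 7) (k = Mul(Mul(Pow(14, -1), -19), -94) = Mul(Mul(Rational(1, 14), -19), -94) = Mul(Rational(-19, 14), -94) = Rational(893, 7) ≈ 127.57)
Add(Mul(Mul(Add(609753, 2462929), Pow(Add(1291621, -1944983), -1)), Pow(Function('w')(1990), -1)), Mul(k, Pow(O, -1))) = Add(Mul(Mul(Add(609753, 2462929), Pow(Add(1291621, -1944983), -1)), Pow(1990, -1)), Mul(Rational(893, 7), Pow(Rational(-1525013, 2529001), -1))) = Add(Mul(Mul(3072682, Pow(-653362, -1)), Rational(1, 1990)), Mul(Rational(893, 7), Rational(-2529001, 1525013))) = Add(Mul(Mul(3072682, Rational(-1, 653362)), Rational(1, 1990)), Rational(-2258397893, 10675091)) = Add(Mul(Rational(-1536341, 326681), Rational(1, 1990)), Rational(-2258397893, 10675091)) = Add(Rational(-1536341, 650095190), Rational(-2258397893, 10675091)) = Rational(-1468190007925416701, 6939825311912290)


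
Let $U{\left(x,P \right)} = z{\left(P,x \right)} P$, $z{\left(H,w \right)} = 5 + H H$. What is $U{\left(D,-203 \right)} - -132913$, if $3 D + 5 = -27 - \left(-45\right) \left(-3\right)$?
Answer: $-8233529$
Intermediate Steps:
$z{\left(H,w \right)} = 5 + H^{2}$
$D = - \frac{167}{3}$ ($D = - \frac{5}{3} + \frac{-27 - \left(-45\right) \left(-3\right)}{3} = - \frac{5}{3} + \frac{-27 - 135}{3} = - \frac{5}{3} + \frac{1}{3} \left(-162\right) = - \frac{5}{3} - 54 = - \frac{167}{3} \approx -55.667$)
$U{\left(x,P \right)} = P \left(5 + P^{2}\right)$ ($U{\left(x,P \right)} = \left(5 + P^{2}\right) P = P \left(5 + P^{2}\right)$)
$U{\left(D,-203 \right)} - -132913 = - 203 \left(5 + \left(-203\right)^{2}\right) - -132913 = - 203 \left(5 + 41209\right) + 132913 = \left(-203\right) 41214 + 132913 = -8366442 + 132913 = -8233529$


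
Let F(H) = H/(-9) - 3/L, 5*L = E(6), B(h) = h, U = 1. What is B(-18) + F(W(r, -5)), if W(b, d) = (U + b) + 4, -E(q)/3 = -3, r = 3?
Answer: -185/9 ≈ -20.556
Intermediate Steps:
E(q) = 9 (E(q) = -3*(-3) = 9)
W(b, d) = 5 + b (W(b, d) = (1 + b) + 4 = 5 + b)
L = 9/5 (L = (⅕)*9 = 9/5 ≈ 1.8000)
F(H) = -5/3 - H/9 (F(H) = H/(-9) - 3/9/5 = H*(-⅑) - 3*5/9 = -H/9 - 5/3 = -5/3 - H/9)
B(-18) + F(W(r, -5)) = -18 + (-5/3 - (5 + 3)/9) = -18 + (-5/3 - ⅑*8) = -18 + (-5/3 - 8/9) = -18 - 23/9 = -185/9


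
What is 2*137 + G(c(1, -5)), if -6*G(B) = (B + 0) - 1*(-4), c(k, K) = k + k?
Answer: 273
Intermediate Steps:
c(k, K) = 2*k
G(B) = -⅔ - B/6 (G(B) = -((B + 0) - 1*(-4))/6 = -(B + 4)/6 = -(4 + B)/6 = -⅔ - B/6)
2*137 + G(c(1, -5)) = 2*137 + (-⅔ - 1/3) = 274 + (-⅔ - ⅙*2) = 274 + (-⅔ - ⅓) = 274 - 1 = 273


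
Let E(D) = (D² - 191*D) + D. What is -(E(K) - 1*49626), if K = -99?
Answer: 21015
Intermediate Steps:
E(D) = D² - 190*D
-(E(K) - 1*49626) = -(-99*(-190 - 99) - 1*49626) = -(-99*(-289) - 49626) = -(28611 - 49626) = -1*(-21015) = 21015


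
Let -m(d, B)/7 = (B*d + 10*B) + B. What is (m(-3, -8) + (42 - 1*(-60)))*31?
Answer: 17050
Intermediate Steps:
m(d, B) = -77*B - 7*B*d (m(d, B) = -7*((B*d + 10*B) + B) = -7*((10*B + B*d) + B) = -7*(11*B + B*d) = -77*B - 7*B*d)
(m(-3, -8) + (42 - 1*(-60)))*31 = (-7*(-8)*(11 - 3) + (42 - 1*(-60)))*31 = (-7*(-8)*8 + (42 + 60))*31 = (448 + 102)*31 = 550*31 = 17050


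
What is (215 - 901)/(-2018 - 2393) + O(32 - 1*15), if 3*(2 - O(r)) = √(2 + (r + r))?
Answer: 686/4411 ≈ 0.15552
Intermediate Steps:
O(r) = 2 - √(2 + 2*r)/3 (O(r) = 2 - √(2 + (r + r))/3 = 2 - √(2 + 2*r)/3)
(215 - 901)/(-2018 - 2393) + O(32 - 1*15) = (215 - 901)/(-2018 - 2393) + (2 - √(2 + 2*(32 - 1*15))/3) = -686/(-4411) + (2 - √(2 + 2*(32 - 15))/3) = -686*(-1/4411) + (2 - √(2 + 2*17)/3) = 686/4411 + (2 - √(2 + 34)/3) = 686/4411 + (2 - √36/3) = 686/4411 + (2 - ⅓*6) = 686/4411 + (2 - 2) = 686/4411 + 0 = 686/4411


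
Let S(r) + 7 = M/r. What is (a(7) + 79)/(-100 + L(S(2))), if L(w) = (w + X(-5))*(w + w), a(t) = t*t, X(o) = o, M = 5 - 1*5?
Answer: 32/17 ≈ 1.8824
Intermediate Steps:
M = 0 (M = 5 - 5 = 0)
S(r) = -7 (S(r) = -7 + 0/r = -7 + 0 = -7)
a(t) = t²
L(w) = 2*w*(-5 + w) (L(w) = (w - 5)*(w + w) = (-5 + w)*(2*w) = 2*w*(-5 + w))
(a(7) + 79)/(-100 + L(S(2))) = (7² + 79)/(-100 + 2*(-7)*(-5 - 7)) = (49 + 79)/(-100 + 2*(-7)*(-12)) = 128/(-100 + 168) = 128/68 = 128*(1/68) = 32/17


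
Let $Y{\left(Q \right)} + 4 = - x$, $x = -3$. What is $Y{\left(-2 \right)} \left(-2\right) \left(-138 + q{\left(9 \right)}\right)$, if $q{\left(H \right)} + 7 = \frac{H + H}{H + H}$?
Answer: $-288$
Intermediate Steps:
$q{\left(H \right)} = -6$ ($q{\left(H \right)} = -7 + \frac{H + H}{H + H} = -7 + \frac{2 H}{2 H} = -7 + 2 H \frac{1}{2 H} = -7 + 1 = -6$)
$Y{\left(Q \right)} = -1$ ($Y{\left(Q \right)} = -4 - -3 = -4 + 3 = -1$)
$Y{\left(-2 \right)} \left(-2\right) \left(-138 + q{\left(9 \right)}\right) = \left(-1\right) \left(-2\right) \left(-138 - 6\right) = 2 \left(-144\right) = -288$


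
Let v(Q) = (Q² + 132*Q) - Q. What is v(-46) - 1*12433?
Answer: -16343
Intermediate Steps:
v(Q) = Q² + 131*Q
v(-46) - 1*12433 = -46*(131 - 46) - 1*12433 = -46*85 - 12433 = -3910 - 12433 = -16343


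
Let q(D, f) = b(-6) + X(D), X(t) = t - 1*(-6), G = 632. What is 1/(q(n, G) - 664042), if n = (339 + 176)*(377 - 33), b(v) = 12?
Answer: -1/486864 ≈ -2.0540e-6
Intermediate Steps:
X(t) = 6 + t (X(t) = t + 6 = 6 + t)
n = 177160 (n = 515*344 = 177160)
q(D, f) = 18 + D (q(D, f) = 12 + (6 + D) = 18 + D)
1/(q(n, G) - 664042) = 1/((18 + 177160) - 664042) = 1/(177178 - 664042) = 1/(-486864) = -1/486864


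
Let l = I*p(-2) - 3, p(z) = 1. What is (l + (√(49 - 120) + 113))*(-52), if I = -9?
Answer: -5252 - 52*I*√71 ≈ -5252.0 - 438.16*I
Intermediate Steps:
l = -12 (l = -9*1 - 3 = -9 - 3 = -12)
(l + (√(49 - 120) + 113))*(-52) = (-12 + (√(49 - 120) + 113))*(-52) = (-12 + (√(-71) + 113))*(-52) = (-12 + (I*√71 + 113))*(-52) = (-12 + (113 + I*√71))*(-52) = (101 + I*√71)*(-52) = -5252 - 52*I*√71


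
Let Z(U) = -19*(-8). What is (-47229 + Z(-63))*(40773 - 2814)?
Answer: -1786995843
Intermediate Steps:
Z(U) = 152
(-47229 + Z(-63))*(40773 - 2814) = (-47229 + 152)*(40773 - 2814) = -47077*37959 = -1786995843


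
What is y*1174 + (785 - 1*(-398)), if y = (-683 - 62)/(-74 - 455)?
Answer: 1500437/529 ≈ 2836.4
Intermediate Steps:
y = 745/529 (y = -745/(-529) = -745*(-1/529) = 745/529 ≈ 1.4083)
y*1174 + (785 - 1*(-398)) = (745/529)*1174 + (785 - 1*(-398)) = 874630/529 + (785 + 398) = 874630/529 + 1183 = 1500437/529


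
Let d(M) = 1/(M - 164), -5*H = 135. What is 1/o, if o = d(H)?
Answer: -191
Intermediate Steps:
H = -27 (H = -⅕*135 = -27)
d(M) = 1/(-164 + M)
o = -1/191 (o = 1/(-164 - 27) = 1/(-191) = -1/191 ≈ -0.0052356)
1/o = 1/(-1/191) = -191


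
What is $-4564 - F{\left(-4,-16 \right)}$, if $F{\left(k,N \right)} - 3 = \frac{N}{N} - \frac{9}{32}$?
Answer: $- \frac{146167}{32} \approx -4567.7$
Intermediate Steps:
$F{\left(k,N \right)} = \frac{119}{32}$ ($F{\left(k,N \right)} = 3 + \left(\frac{N}{N} - \frac{9}{32}\right) = 3 + \left(1 - \frac{9}{32}\right) = 3 + \frac{23}{32} = \frac{119}{32}$)
$-4564 - F{\left(-4,-16 \right)} = -4564 - \frac{119}{32} = - \frac{146167}{32}$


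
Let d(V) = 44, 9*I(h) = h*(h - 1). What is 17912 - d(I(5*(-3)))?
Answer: 17868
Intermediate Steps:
I(h) = h*(-1 + h)/9 (I(h) = (h*(h - 1))/9 = (h*(-1 + h))/9 = h*(-1 + h)/9)
17912 - d(I(5*(-3))) = 17912 - 1*44 = 17912 - 44 = 17868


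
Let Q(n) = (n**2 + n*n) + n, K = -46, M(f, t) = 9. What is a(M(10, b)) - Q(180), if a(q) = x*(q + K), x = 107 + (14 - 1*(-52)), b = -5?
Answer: -71381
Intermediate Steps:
Q(n) = n + 2*n**2 (Q(n) = (n**2 + n**2) + n = 2*n**2 + n = n + 2*n**2)
x = 173 (x = 107 + (14 + 52) = 107 + 66 = 173)
a(q) = -7958 + 173*q (a(q) = 173*(q - 46) = 173*(-46 + q) = -7958 + 173*q)
a(M(10, b)) - Q(180) = (-7958 + 173*9) - 180*(1 + 2*180) = (-7958 + 1557) - 180*(1 + 360) = -6401 - 180*361 = -6401 - 1*64980 = -6401 - 64980 = -71381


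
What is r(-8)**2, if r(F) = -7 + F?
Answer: 225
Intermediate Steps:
r(-8)**2 = (-7 - 8)**2 = (-15)**2 = 225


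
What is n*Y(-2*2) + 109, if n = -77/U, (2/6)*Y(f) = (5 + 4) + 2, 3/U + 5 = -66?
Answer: 60246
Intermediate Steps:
U = -3/71 (U = 3/(-5 - 66) = 3/(-71) = 3*(-1/71) = -3/71 ≈ -0.042253)
Y(f) = 33 (Y(f) = 3*((5 + 4) + 2) = 3*(9 + 2) = 3*11 = 33)
n = 5467/3 (n = -77/(-3/71) = -77*(-71/3) = 5467/3 ≈ 1822.3)
n*Y(-2*2) + 109 = (5467/3)*33 + 109 = 60137 + 109 = 60246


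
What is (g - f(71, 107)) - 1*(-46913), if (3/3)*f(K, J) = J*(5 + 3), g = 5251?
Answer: 51308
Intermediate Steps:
f(K, J) = 8*J (f(K, J) = J*(5 + 3) = J*8 = 8*J)
(g - f(71, 107)) - 1*(-46913) = (5251 - 8*107) - 1*(-46913) = (5251 - 1*856) + 46913 = (5251 - 856) + 46913 = 4395 + 46913 = 51308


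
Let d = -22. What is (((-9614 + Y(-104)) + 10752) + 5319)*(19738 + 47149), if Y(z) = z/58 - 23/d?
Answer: 275513505943/638 ≈ 4.3184e+8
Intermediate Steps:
Y(z) = 23/22 + z/58 (Y(z) = z/58 - 23/(-22) = z*(1/58) - 23*(-1/22) = z/58 + 23/22 = 23/22 + z/58)
(((-9614 + Y(-104)) + 10752) + 5319)*(19738 + 47149) = (((-9614 + (23/22 + (1/58)*(-104))) + 10752) + 5319)*(19738 + 47149) = (((-9614 + (23/22 - 52/29)) + 10752) + 5319)*66887 = (((-9614 - 477/638) + 10752) + 5319)*66887 = ((-6134209/638 + 10752) + 5319)*66887 = (725567/638 + 5319)*66887 = (4119089/638)*66887 = 275513505943/638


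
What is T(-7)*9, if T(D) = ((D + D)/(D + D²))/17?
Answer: -3/17 ≈ -0.17647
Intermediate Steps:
T(D) = 2*D/(17*(D + D²)) (T(D) = ((2*D)/(D + D²))*(1/17) = (2*D/(D + D²))*(1/17) = 2*D/(17*(D + D²)))
T(-7)*9 = (2/(17*(1 - 7)))*9 = ((2/17)/(-6))*9 = ((2/17)*(-⅙))*9 = -1/51*9 = -3/17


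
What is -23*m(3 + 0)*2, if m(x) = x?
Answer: -138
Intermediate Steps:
-23*m(3 + 0)*2 = -23*(3 + 0)*2 = -23*3*2 = -69*2 = -138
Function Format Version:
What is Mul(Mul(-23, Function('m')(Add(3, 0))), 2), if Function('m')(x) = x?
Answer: -138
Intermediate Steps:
Mul(Mul(-23, Function('m')(Add(3, 0))), 2) = Mul(Mul(-23, Add(3, 0)), 2) = Mul(Mul(-23, 3), 2) = Mul(-69, 2) = -138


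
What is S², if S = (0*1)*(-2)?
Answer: 0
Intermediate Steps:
S = 0 (S = 0*(-2) = 0)
S² = 0² = 0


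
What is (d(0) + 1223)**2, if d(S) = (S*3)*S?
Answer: 1495729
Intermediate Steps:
d(S) = 3*S**2 (d(S) = (3*S)*S = 3*S**2)
(d(0) + 1223)**2 = (3*0**2 + 1223)**2 = (3*0 + 1223)**2 = (0 + 1223)**2 = 1223**2 = 1495729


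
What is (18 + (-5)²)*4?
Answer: 172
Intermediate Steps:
(18 + (-5)²)*4 = (18 + 25)*4 = 43*4 = 172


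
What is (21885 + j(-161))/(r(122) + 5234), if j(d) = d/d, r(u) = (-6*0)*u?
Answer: 10943/2617 ≈ 4.1815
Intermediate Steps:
r(u) = 0 (r(u) = 0*u = 0)
j(d) = 1
(21885 + j(-161))/(r(122) + 5234) = (21885 + 1)/(0 + 5234) = 21886/5234 = 21886*(1/5234) = 10943/2617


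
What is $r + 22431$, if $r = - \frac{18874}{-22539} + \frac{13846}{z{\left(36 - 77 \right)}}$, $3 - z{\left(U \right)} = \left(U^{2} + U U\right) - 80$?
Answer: $\frac{184169046007}{8211709} \approx 22428.0$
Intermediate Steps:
$z{\left(U \right)} = 83 - 2 U^{2}$ ($z{\left(U \right)} = 3 - \left(\left(U^{2} + U U\right) - 80\right) = 3 - \left(\left(U^{2} + U^{2}\right) - 80\right) = 3 - \left(2 U^{2} - 80\right) = 3 - \left(-80 + 2 U^{2}\right) = 83 - 2 U^{2}$)
$r = - \frac{27798572}{8211709}$ ($r = - \frac{18874}{-22539} + \frac{13846}{83 - 2 \left(36 - 77\right)^{2}} = \left(-18874\right) \left(- \frac{1}{22539}\right) + \frac{13846}{83 - 2 \left(-41\right)^{2}} = \frac{18874}{22539} + \frac{13846}{83 - 3362} = \frac{18874}{22539} + \frac{13846}{-3279} = \frac{18874}{22539} + 13846 \left(- \frac{1}{3279}\right) = \frac{18874}{22539} - \frac{13846}{3279} = - \frac{27798572}{8211709} \approx -3.3852$)
$r + 22431 = - \frac{27798572}{8211709} + 22431 = \frac{184169046007}{8211709}$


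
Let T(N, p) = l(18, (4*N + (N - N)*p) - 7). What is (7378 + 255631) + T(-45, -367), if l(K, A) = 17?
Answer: 263026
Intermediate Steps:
T(N, p) = 17
(7378 + 255631) + T(-45, -367) = (7378 + 255631) + 17 = 263009 + 17 = 263026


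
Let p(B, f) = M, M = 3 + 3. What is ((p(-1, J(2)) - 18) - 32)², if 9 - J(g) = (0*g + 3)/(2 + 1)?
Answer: 1936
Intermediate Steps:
J(g) = 8 (J(g) = 9 - (0*g + 3)/(2 + 1) = 9 - (0 + 3)/3 = 9 - 3/3 = 9 - 1*1 = 9 - 1 = 8)
M = 6
p(B, f) = 6
((p(-1, J(2)) - 18) - 32)² = ((6 - 18) - 32)² = (-12 - 32)² = (-44)² = 1936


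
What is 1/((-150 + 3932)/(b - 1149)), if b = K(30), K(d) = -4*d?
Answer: -1269/3782 ≈ -0.33554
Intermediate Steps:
b = -120 (b = -4*30 = -120)
1/((-150 + 3932)/(b - 1149)) = 1/((-150 + 3932)/(-120 - 1149)) = 1/(3782/(-1269)) = 1/(3782*(-1/1269)) = 1/(-3782/1269) = -1269/3782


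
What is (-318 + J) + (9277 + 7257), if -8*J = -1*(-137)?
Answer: 129591/8 ≈ 16199.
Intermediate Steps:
J = -137/8 (J = -(-1)*(-137)/8 = -⅛*137 = -137/8 ≈ -17.125)
(-318 + J) + (9277 + 7257) = (-318 - 137/8) + (9277 + 7257) = -2681/8 + 16534 = 129591/8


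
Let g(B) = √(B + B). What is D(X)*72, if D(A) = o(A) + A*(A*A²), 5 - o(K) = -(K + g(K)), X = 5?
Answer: 45720 + 72*√10 ≈ 45948.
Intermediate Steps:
g(B) = √2*√B (g(B) = √(2*B) = √2*√B)
o(K) = 5 + K + √2*√K (o(K) = 5 - (-1)*(K + √2*√K) = 5 - (-K - √2*√K) = 5 + (K + √2*√K) = 5 + K + √2*√K)
D(A) = 5 + A + A⁴ + √2*√A (D(A) = (5 + A + √2*√A) + A*(A*A²) = (5 + A + √2*√A) + A*A³ = (5 + A + √2*√A) + A⁴ = 5 + A + A⁴ + √2*√A)
D(X)*72 = (5 + 5 + 5⁴ + √2*√5)*72 = (5 + 5 + 625 + √10)*72 = (635 + √10)*72 = 45720 + 72*√10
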